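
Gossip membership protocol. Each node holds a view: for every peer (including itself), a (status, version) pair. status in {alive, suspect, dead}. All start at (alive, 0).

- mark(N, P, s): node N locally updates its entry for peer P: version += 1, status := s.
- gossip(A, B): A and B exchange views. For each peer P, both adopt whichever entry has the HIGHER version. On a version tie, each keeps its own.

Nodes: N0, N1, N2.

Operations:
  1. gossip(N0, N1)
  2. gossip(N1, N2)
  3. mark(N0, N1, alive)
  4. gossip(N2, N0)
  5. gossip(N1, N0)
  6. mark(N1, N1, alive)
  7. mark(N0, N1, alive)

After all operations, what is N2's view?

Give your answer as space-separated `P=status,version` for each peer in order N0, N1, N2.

Answer: N0=alive,0 N1=alive,1 N2=alive,0

Derivation:
Op 1: gossip N0<->N1 -> N0.N0=(alive,v0) N0.N1=(alive,v0) N0.N2=(alive,v0) | N1.N0=(alive,v0) N1.N1=(alive,v0) N1.N2=(alive,v0)
Op 2: gossip N1<->N2 -> N1.N0=(alive,v0) N1.N1=(alive,v0) N1.N2=(alive,v0) | N2.N0=(alive,v0) N2.N1=(alive,v0) N2.N2=(alive,v0)
Op 3: N0 marks N1=alive -> (alive,v1)
Op 4: gossip N2<->N0 -> N2.N0=(alive,v0) N2.N1=(alive,v1) N2.N2=(alive,v0) | N0.N0=(alive,v0) N0.N1=(alive,v1) N0.N2=(alive,v0)
Op 5: gossip N1<->N0 -> N1.N0=(alive,v0) N1.N1=(alive,v1) N1.N2=(alive,v0) | N0.N0=(alive,v0) N0.N1=(alive,v1) N0.N2=(alive,v0)
Op 6: N1 marks N1=alive -> (alive,v2)
Op 7: N0 marks N1=alive -> (alive,v2)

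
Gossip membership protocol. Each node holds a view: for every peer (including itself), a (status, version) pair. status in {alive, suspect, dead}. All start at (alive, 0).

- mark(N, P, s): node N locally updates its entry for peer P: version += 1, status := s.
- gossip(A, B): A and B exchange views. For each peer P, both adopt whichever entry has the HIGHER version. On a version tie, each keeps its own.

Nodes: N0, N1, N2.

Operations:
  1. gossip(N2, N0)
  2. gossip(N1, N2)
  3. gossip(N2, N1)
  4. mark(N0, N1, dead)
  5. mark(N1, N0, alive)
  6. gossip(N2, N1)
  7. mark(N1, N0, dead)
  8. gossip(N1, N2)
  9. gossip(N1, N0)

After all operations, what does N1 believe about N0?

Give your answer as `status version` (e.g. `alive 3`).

Answer: dead 2

Derivation:
Op 1: gossip N2<->N0 -> N2.N0=(alive,v0) N2.N1=(alive,v0) N2.N2=(alive,v0) | N0.N0=(alive,v0) N0.N1=(alive,v0) N0.N2=(alive,v0)
Op 2: gossip N1<->N2 -> N1.N0=(alive,v0) N1.N1=(alive,v0) N1.N2=(alive,v0) | N2.N0=(alive,v0) N2.N1=(alive,v0) N2.N2=(alive,v0)
Op 3: gossip N2<->N1 -> N2.N0=(alive,v0) N2.N1=(alive,v0) N2.N2=(alive,v0) | N1.N0=(alive,v0) N1.N1=(alive,v0) N1.N2=(alive,v0)
Op 4: N0 marks N1=dead -> (dead,v1)
Op 5: N1 marks N0=alive -> (alive,v1)
Op 6: gossip N2<->N1 -> N2.N0=(alive,v1) N2.N1=(alive,v0) N2.N2=(alive,v0) | N1.N0=(alive,v1) N1.N1=(alive,v0) N1.N2=(alive,v0)
Op 7: N1 marks N0=dead -> (dead,v2)
Op 8: gossip N1<->N2 -> N1.N0=(dead,v2) N1.N1=(alive,v0) N1.N2=(alive,v0) | N2.N0=(dead,v2) N2.N1=(alive,v0) N2.N2=(alive,v0)
Op 9: gossip N1<->N0 -> N1.N0=(dead,v2) N1.N1=(dead,v1) N1.N2=(alive,v0) | N0.N0=(dead,v2) N0.N1=(dead,v1) N0.N2=(alive,v0)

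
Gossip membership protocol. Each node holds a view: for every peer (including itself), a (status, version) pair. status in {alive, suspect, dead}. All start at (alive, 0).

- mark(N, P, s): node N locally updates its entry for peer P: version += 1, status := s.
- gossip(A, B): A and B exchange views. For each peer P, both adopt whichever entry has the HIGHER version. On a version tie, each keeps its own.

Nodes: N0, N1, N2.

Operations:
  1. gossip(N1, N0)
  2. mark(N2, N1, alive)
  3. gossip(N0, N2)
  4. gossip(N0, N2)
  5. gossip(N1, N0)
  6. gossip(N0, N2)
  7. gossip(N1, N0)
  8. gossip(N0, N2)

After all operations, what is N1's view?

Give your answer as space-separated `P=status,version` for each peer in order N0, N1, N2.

Answer: N0=alive,0 N1=alive,1 N2=alive,0

Derivation:
Op 1: gossip N1<->N0 -> N1.N0=(alive,v0) N1.N1=(alive,v0) N1.N2=(alive,v0) | N0.N0=(alive,v0) N0.N1=(alive,v0) N0.N2=(alive,v0)
Op 2: N2 marks N1=alive -> (alive,v1)
Op 3: gossip N0<->N2 -> N0.N0=(alive,v0) N0.N1=(alive,v1) N0.N2=(alive,v0) | N2.N0=(alive,v0) N2.N1=(alive,v1) N2.N2=(alive,v0)
Op 4: gossip N0<->N2 -> N0.N0=(alive,v0) N0.N1=(alive,v1) N0.N2=(alive,v0) | N2.N0=(alive,v0) N2.N1=(alive,v1) N2.N2=(alive,v0)
Op 5: gossip N1<->N0 -> N1.N0=(alive,v0) N1.N1=(alive,v1) N1.N2=(alive,v0) | N0.N0=(alive,v0) N0.N1=(alive,v1) N0.N2=(alive,v0)
Op 6: gossip N0<->N2 -> N0.N0=(alive,v0) N0.N1=(alive,v1) N0.N2=(alive,v0) | N2.N0=(alive,v0) N2.N1=(alive,v1) N2.N2=(alive,v0)
Op 7: gossip N1<->N0 -> N1.N0=(alive,v0) N1.N1=(alive,v1) N1.N2=(alive,v0) | N0.N0=(alive,v0) N0.N1=(alive,v1) N0.N2=(alive,v0)
Op 8: gossip N0<->N2 -> N0.N0=(alive,v0) N0.N1=(alive,v1) N0.N2=(alive,v0) | N2.N0=(alive,v0) N2.N1=(alive,v1) N2.N2=(alive,v0)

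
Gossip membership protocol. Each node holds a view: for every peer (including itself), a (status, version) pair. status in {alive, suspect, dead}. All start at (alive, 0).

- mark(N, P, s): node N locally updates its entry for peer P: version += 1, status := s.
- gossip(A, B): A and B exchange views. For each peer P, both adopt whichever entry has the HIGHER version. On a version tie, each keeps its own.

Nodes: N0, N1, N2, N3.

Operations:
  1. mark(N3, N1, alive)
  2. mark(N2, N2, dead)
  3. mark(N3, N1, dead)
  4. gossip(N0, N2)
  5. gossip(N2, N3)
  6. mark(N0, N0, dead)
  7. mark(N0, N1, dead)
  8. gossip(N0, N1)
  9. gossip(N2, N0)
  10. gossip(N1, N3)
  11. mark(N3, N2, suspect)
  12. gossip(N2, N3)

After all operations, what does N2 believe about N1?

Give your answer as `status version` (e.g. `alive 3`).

Op 1: N3 marks N1=alive -> (alive,v1)
Op 2: N2 marks N2=dead -> (dead,v1)
Op 3: N3 marks N1=dead -> (dead,v2)
Op 4: gossip N0<->N2 -> N0.N0=(alive,v0) N0.N1=(alive,v0) N0.N2=(dead,v1) N0.N3=(alive,v0) | N2.N0=(alive,v0) N2.N1=(alive,v0) N2.N2=(dead,v1) N2.N3=(alive,v0)
Op 5: gossip N2<->N3 -> N2.N0=(alive,v0) N2.N1=(dead,v2) N2.N2=(dead,v1) N2.N3=(alive,v0) | N3.N0=(alive,v0) N3.N1=(dead,v2) N3.N2=(dead,v1) N3.N3=(alive,v0)
Op 6: N0 marks N0=dead -> (dead,v1)
Op 7: N0 marks N1=dead -> (dead,v1)
Op 8: gossip N0<->N1 -> N0.N0=(dead,v1) N0.N1=(dead,v1) N0.N2=(dead,v1) N0.N3=(alive,v0) | N1.N0=(dead,v1) N1.N1=(dead,v1) N1.N2=(dead,v1) N1.N3=(alive,v0)
Op 9: gossip N2<->N0 -> N2.N0=(dead,v1) N2.N1=(dead,v2) N2.N2=(dead,v1) N2.N3=(alive,v0) | N0.N0=(dead,v1) N0.N1=(dead,v2) N0.N2=(dead,v1) N0.N3=(alive,v0)
Op 10: gossip N1<->N3 -> N1.N0=(dead,v1) N1.N1=(dead,v2) N1.N2=(dead,v1) N1.N3=(alive,v0) | N3.N0=(dead,v1) N3.N1=(dead,v2) N3.N2=(dead,v1) N3.N3=(alive,v0)
Op 11: N3 marks N2=suspect -> (suspect,v2)
Op 12: gossip N2<->N3 -> N2.N0=(dead,v1) N2.N1=(dead,v2) N2.N2=(suspect,v2) N2.N3=(alive,v0) | N3.N0=(dead,v1) N3.N1=(dead,v2) N3.N2=(suspect,v2) N3.N3=(alive,v0)

Answer: dead 2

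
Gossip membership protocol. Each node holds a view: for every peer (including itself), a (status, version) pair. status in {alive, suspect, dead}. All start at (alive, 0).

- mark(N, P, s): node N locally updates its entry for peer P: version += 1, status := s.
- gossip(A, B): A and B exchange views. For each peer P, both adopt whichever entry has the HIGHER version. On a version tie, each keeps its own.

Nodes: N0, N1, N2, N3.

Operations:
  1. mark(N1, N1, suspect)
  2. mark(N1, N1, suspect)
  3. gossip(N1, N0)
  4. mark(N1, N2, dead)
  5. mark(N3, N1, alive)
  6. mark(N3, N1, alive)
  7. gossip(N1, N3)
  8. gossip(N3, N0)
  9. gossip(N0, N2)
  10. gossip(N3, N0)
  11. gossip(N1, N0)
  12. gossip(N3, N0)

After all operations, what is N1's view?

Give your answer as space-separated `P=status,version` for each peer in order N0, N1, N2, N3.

Answer: N0=alive,0 N1=suspect,2 N2=dead,1 N3=alive,0

Derivation:
Op 1: N1 marks N1=suspect -> (suspect,v1)
Op 2: N1 marks N1=suspect -> (suspect,v2)
Op 3: gossip N1<->N0 -> N1.N0=(alive,v0) N1.N1=(suspect,v2) N1.N2=(alive,v0) N1.N3=(alive,v0) | N0.N0=(alive,v0) N0.N1=(suspect,v2) N0.N2=(alive,v0) N0.N3=(alive,v0)
Op 4: N1 marks N2=dead -> (dead,v1)
Op 5: N3 marks N1=alive -> (alive,v1)
Op 6: N3 marks N1=alive -> (alive,v2)
Op 7: gossip N1<->N3 -> N1.N0=(alive,v0) N1.N1=(suspect,v2) N1.N2=(dead,v1) N1.N3=(alive,v0) | N3.N0=(alive,v0) N3.N1=(alive,v2) N3.N2=(dead,v1) N3.N3=(alive,v0)
Op 8: gossip N3<->N0 -> N3.N0=(alive,v0) N3.N1=(alive,v2) N3.N2=(dead,v1) N3.N3=(alive,v0) | N0.N0=(alive,v0) N0.N1=(suspect,v2) N0.N2=(dead,v1) N0.N3=(alive,v0)
Op 9: gossip N0<->N2 -> N0.N0=(alive,v0) N0.N1=(suspect,v2) N0.N2=(dead,v1) N0.N3=(alive,v0) | N2.N0=(alive,v0) N2.N1=(suspect,v2) N2.N2=(dead,v1) N2.N3=(alive,v0)
Op 10: gossip N3<->N0 -> N3.N0=(alive,v0) N3.N1=(alive,v2) N3.N2=(dead,v1) N3.N3=(alive,v0) | N0.N0=(alive,v0) N0.N1=(suspect,v2) N0.N2=(dead,v1) N0.N3=(alive,v0)
Op 11: gossip N1<->N0 -> N1.N0=(alive,v0) N1.N1=(suspect,v2) N1.N2=(dead,v1) N1.N3=(alive,v0) | N0.N0=(alive,v0) N0.N1=(suspect,v2) N0.N2=(dead,v1) N0.N3=(alive,v0)
Op 12: gossip N3<->N0 -> N3.N0=(alive,v0) N3.N1=(alive,v2) N3.N2=(dead,v1) N3.N3=(alive,v0) | N0.N0=(alive,v0) N0.N1=(suspect,v2) N0.N2=(dead,v1) N0.N3=(alive,v0)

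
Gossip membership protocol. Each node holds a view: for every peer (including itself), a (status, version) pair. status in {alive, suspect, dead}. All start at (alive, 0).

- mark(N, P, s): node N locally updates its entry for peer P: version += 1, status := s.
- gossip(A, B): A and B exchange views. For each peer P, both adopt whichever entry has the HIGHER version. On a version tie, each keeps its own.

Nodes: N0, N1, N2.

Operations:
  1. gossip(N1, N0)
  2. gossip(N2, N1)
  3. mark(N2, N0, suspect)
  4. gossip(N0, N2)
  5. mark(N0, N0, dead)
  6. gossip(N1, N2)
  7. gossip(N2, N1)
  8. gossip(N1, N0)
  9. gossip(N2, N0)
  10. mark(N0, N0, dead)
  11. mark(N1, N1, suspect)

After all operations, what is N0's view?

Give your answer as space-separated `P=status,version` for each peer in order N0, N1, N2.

Op 1: gossip N1<->N0 -> N1.N0=(alive,v0) N1.N1=(alive,v0) N1.N2=(alive,v0) | N0.N0=(alive,v0) N0.N1=(alive,v0) N0.N2=(alive,v0)
Op 2: gossip N2<->N1 -> N2.N0=(alive,v0) N2.N1=(alive,v0) N2.N2=(alive,v0) | N1.N0=(alive,v0) N1.N1=(alive,v0) N1.N2=(alive,v0)
Op 3: N2 marks N0=suspect -> (suspect,v1)
Op 4: gossip N0<->N2 -> N0.N0=(suspect,v1) N0.N1=(alive,v0) N0.N2=(alive,v0) | N2.N0=(suspect,v1) N2.N1=(alive,v0) N2.N2=(alive,v0)
Op 5: N0 marks N0=dead -> (dead,v2)
Op 6: gossip N1<->N2 -> N1.N0=(suspect,v1) N1.N1=(alive,v0) N1.N2=(alive,v0) | N2.N0=(suspect,v1) N2.N1=(alive,v0) N2.N2=(alive,v0)
Op 7: gossip N2<->N1 -> N2.N0=(suspect,v1) N2.N1=(alive,v0) N2.N2=(alive,v0) | N1.N0=(suspect,v1) N1.N1=(alive,v0) N1.N2=(alive,v0)
Op 8: gossip N1<->N0 -> N1.N0=(dead,v2) N1.N1=(alive,v0) N1.N2=(alive,v0) | N0.N0=(dead,v2) N0.N1=(alive,v0) N0.N2=(alive,v0)
Op 9: gossip N2<->N0 -> N2.N0=(dead,v2) N2.N1=(alive,v0) N2.N2=(alive,v0) | N0.N0=(dead,v2) N0.N1=(alive,v0) N0.N2=(alive,v0)
Op 10: N0 marks N0=dead -> (dead,v3)
Op 11: N1 marks N1=suspect -> (suspect,v1)

Answer: N0=dead,3 N1=alive,0 N2=alive,0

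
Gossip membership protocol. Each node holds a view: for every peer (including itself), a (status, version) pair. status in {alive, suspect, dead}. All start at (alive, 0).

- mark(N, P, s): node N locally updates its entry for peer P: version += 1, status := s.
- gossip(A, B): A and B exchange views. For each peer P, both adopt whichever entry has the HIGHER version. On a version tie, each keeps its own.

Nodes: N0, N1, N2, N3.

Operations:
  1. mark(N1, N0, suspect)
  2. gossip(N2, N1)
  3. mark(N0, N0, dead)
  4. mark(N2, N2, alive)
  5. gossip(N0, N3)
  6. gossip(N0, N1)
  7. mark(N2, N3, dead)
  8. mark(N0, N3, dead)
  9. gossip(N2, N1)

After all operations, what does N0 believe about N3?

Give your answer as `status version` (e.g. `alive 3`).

Answer: dead 1

Derivation:
Op 1: N1 marks N0=suspect -> (suspect,v1)
Op 2: gossip N2<->N1 -> N2.N0=(suspect,v1) N2.N1=(alive,v0) N2.N2=(alive,v0) N2.N3=(alive,v0) | N1.N0=(suspect,v1) N1.N1=(alive,v0) N1.N2=(alive,v0) N1.N3=(alive,v0)
Op 3: N0 marks N0=dead -> (dead,v1)
Op 4: N2 marks N2=alive -> (alive,v1)
Op 5: gossip N0<->N3 -> N0.N0=(dead,v1) N0.N1=(alive,v0) N0.N2=(alive,v0) N0.N3=(alive,v0) | N3.N0=(dead,v1) N3.N1=(alive,v0) N3.N2=(alive,v0) N3.N3=(alive,v0)
Op 6: gossip N0<->N1 -> N0.N0=(dead,v1) N0.N1=(alive,v0) N0.N2=(alive,v0) N0.N3=(alive,v0) | N1.N0=(suspect,v1) N1.N1=(alive,v0) N1.N2=(alive,v0) N1.N3=(alive,v0)
Op 7: N2 marks N3=dead -> (dead,v1)
Op 8: N0 marks N3=dead -> (dead,v1)
Op 9: gossip N2<->N1 -> N2.N0=(suspect,v1) N2.N1=(alive,v0) N2.N2=(alive,v1) N2.N3=(dead,v1) | N1.N0=(suspect,v1) N1.N1=(alive,v0) N1.N2=(alive,v1) N1.N3=(dead,v1)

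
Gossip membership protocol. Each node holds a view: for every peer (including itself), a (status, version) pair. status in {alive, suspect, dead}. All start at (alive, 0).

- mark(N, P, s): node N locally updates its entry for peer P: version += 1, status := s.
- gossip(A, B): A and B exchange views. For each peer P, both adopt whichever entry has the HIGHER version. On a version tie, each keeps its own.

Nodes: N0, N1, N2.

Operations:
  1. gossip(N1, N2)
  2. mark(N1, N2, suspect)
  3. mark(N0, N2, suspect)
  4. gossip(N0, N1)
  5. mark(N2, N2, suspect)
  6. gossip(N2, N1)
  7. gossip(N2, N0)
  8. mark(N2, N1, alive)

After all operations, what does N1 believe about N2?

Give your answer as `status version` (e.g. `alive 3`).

Op 1: gossip N1<->N2 -> N1.N0=(alive,v0) N1.N1=(alive,v0) N1.N2=(alive,v0) | N2.N0=(alive,v0) N2.N1=(alive,v0) N2.N2=(alive,v0)
Op 2: N1 marks N2=suspect -> (suspect,v1)
Op 3: N0 marks N2=suspect -> (suspect,v1)
Op 4: gossip N0<->N1 -> N0.N0=(alive,v0) N0.N1=(alive,v0) N0.N2=(suspect,v1) | N1.N0=(alive,v0) N1.N1=(alive,v0) N1.N2=(suspect,v1)
Op 5: N2 marks N2=suspect -> (suspect,v1)
Op 6: gossip N2<->N1 -> N2.N0=(alive,v0) N2.N1=(alive,v0) N2.N2=(suspect,v1) | N1.N0=(alive,v0) N1.N1=(alive,v0) N1.N2=(suspect,v1)
Op 7: gossip N2<->N0 -> N2.N0=(alive,v0) N2.N1=(alive,v0) N2.N2=(suspect,v1) | N0.N0=(alive,v0) N0.N1=(alive,v0) N0.N2=(suspect,v1)
Op 8: N2 marks N1=alive -> (alive,v1)

Answer: suspect 1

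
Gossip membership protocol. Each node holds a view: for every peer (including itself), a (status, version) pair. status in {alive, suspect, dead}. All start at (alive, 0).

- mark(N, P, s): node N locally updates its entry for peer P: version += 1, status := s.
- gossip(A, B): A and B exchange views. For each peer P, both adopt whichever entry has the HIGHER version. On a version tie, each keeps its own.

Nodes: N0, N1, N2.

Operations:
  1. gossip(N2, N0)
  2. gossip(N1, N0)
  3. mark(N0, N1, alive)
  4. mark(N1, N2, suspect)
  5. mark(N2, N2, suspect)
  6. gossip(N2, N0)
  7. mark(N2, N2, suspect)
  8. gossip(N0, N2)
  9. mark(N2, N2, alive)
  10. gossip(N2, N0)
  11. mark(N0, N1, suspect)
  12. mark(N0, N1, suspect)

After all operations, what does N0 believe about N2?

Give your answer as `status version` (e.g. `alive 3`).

Answer: alive 3

Derivation:
Op 1: gossip N2<->N0 -> N2.N0=(alive,v0) N2.N1=(alive,v0) N2.N2=(alive,v0) | N0.N0=(alive,v0) N0.N1=(alive,v0) N0.N2=(alive,v0)
Op 2: gossip N1<->N0 -> N1.N0=(alive,v0) N1.N1=(alive,v0) N1.N2=(alive,v0) | N0.N0=(alive,v0) N0.N1=(alive,v0) N0.N2=(alive,v0)
Op 3: N0 marks N1=alive -> (alive,v1)
Op 4: N1 marks N2=suspect -> (suspect,v1)
Op 5: N2 marks N2=suspect -> (suspect,v1)
Op 6: gossip N2<->N0 -> N2.N0=(alive,v0) N2.N1=(alive,v1) N2.N2=(suspect,v1) | N0.N0=(alive,v0) N0.N1=(alive,v1) N0.N2=(suspect,v1)
Op 7: N2 marks N2=suspect -> (suspect,v2)
Op 8: gossip N0<->N2 -> N0.N0=(alive,v0) N0.N1=(alive,v1) N0.N2=(suspect,v2) | N2.N0=(alive,v0) N2.N1=(alive,v1) N2.N2=(suspect,v2)
Op 9: N2 marks N2=alive -> (alive,v3)
Op 10: gossip N2<->N0 -> N2.N0=(alive,v0) N2.N1=(alive,v1) N2.N2=(alive,v3) | N0.N0=(alive,v0) N0.N1=(alive,v1) N0.N2=(alive,v3)
Op 11: N0 marks N1=suspect -> (suspect,v2)
Op 12: N0 marks N1=suspect -> (suspect,v3)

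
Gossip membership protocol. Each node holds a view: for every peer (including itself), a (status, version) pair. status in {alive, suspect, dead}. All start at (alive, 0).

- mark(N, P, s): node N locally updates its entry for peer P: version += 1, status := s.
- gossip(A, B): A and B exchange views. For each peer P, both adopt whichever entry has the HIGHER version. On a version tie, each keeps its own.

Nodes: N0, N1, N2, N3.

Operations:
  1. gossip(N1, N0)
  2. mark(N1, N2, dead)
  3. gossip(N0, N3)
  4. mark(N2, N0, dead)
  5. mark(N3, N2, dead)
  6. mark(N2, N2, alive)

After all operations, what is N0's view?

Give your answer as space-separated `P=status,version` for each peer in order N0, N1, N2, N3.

Op 1: gossip N1<->N0 -> N1.N0=(alive,v0) N1.N1=(alive,v0) N1.N2=(alive,v0) N1.N3=(alive,v0) | N0.N0=(alive,v0) N0.N1=(alive,v0) N0.N2=(alive,v0) N0.N3=(alive,v0)
Op 2: N1 marks N2=dead -> (dead,v1)
Op 3: gossip N0<->N3 -> N0.N0=(alive,v0) N0.N1=(alive,v0) N0.N2=(alive,v0) N0.N3=(alive,v0) | N3.N0=(alive,v0) N3.N1=(alive,v0) N3.N2=(alive,v0) N3.N3=(alive,v0)
Op 4: N2 marks N0=dead -> (dead,v1)
Op 5: N3 marks N2=dead -> (dead,v1)
Op 6: N2 marks N2=alive -> (alive,v1)

Answer: N0=alive,0 N1=alive,0 N2=alive,0 N3=alive,0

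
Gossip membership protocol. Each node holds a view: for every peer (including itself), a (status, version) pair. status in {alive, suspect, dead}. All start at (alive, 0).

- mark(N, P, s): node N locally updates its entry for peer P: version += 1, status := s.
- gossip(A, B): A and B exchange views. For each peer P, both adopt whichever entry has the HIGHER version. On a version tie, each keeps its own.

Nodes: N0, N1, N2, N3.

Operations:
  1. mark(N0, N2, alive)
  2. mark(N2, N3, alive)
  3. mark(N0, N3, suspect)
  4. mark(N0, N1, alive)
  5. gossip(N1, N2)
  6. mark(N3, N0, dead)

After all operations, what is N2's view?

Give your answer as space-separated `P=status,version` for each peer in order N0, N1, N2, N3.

Op 1: N0 marks N2=alive -> (alive,v1)
Op 2: N2 marks N3=alive -> (alive,v1)
Op 3: N0 marks N3=suspect -> (suspect,v1)
Op 4: N0 marks N1=alive -> (alive,v1)
Op 5: gossip N1<->N2 -> N1.N0=(alive,v0) N1.N1=(alive,v0) N1.N2=(alive,v0) N1.N3=(alive,v1) | N2.N0=(alive,v0) N2.N1=(alive,v0) N2.N2=(alive,v0) N2.N3=(alive,v1)
Op 6: N3 marks N0=dead -> (dead,v1)

Answer: N0=alive,0 N1=alive,0 N2=alive,0 N3=alive,1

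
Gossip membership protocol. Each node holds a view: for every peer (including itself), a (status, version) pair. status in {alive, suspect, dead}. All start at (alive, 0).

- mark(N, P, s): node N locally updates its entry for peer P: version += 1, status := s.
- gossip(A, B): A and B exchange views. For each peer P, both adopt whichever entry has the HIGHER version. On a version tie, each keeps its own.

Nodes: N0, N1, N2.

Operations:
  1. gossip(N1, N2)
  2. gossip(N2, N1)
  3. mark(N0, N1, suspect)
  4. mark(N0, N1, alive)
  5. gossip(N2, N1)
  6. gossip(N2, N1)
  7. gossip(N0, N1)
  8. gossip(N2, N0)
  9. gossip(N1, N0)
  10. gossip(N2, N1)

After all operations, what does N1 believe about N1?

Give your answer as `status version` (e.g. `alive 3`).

Op 1: gossip N1<->N2 -> N1.N0=(alive,v0) N1.N1=(alive,v0) N1.N2=(alive,v0) | N2.N0=(alive,v0) N2.N1=(alive,v0) N2.N2=(alive,v0)
Op 2: gossip N2<->N1 -> N2.N0=(alive,v0) N2.N1=(alive,v0) N2.N2=(alive,v0) | N1.N0=(alive,v0) N1.N1=(alive,v0) N1.N2=(alive,v0)
Op 3: N0 marks N1=suspect -> (suspect,v1)
Op 4: N0 marks N1=alive -> (alive,v2)
Op 5: gossip N2<->N1 -> N2.N0=(alive,v0) N2.N1=(alive,v0) N2.N2=(alive,v0) | N1.N0=(alive,v0) N1.N1=(alive,v0) N1.N2=(alive,v0)
Op 6: gossip N2<->N1 -> N2.N0=(alive,v0) N2.N1=(alive,v0) N2.N2=(alive,v0) | N1.N0=(alive,v0) N1.N1=(alive,v0) N1.N2=(alive,v0)
Op 7: gossip N0<->N1 -> N0.N0=(alive,v0) N0.N1=(alive,v2) N0.N2=(alive,v0) | N1.N0=(alive,v0) N1.N1=(alive,v2) N1.N2=(alive,v0)
Op 8: gossip N2<->N0 -> N2.N0=(alive,v0) N2.N1=(alive,v2) N2.N2=(alive,v0) | N0.N0=(alive,v0) N0.N1=(alive,v2) N0.N2=(alive,v0)
Op 9: gossip N1<->N0 -> N1.N0=(alive,v0) N1.N1=(alive,v2) N1.N2=(alive,v0) | N0.N0=(alive,v0) N0.N1=(alive,v2) N0.N2=(alive,v0)
Op 10: gossip N2<->N1 -> N2.N0=(alive,v0) N2.N1=(alive,v2) N2.N2=(alive,v0) | N1.N0=(alive,v0) N1.N1=(alive,v2) N1.N2=(alive,v0)

Answer: alive 2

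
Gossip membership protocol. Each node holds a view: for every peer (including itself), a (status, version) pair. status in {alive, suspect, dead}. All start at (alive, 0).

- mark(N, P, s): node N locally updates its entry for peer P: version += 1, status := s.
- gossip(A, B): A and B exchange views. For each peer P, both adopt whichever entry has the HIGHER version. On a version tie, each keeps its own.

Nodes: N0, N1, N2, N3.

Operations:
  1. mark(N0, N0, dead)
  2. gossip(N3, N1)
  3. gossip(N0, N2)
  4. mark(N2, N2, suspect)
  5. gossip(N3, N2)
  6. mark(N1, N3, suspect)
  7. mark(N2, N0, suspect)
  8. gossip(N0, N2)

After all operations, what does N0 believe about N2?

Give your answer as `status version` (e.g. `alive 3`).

Answer: suspect 1

Derivation:
Op 1: N0 marks N0=dead -> (dead,v1)
Op 2: gossip N3<->N1 -> N3.N0=(alive,v0) N3.N1=(alive,v0) N3.N2=(alive,v0) N3.N3=(alive,v0) | N1.N0=(alive,v0) N1.N1=(alive,v0) N1.N2=(alive,v0) N1.N3=(alive,v0)
Op 3: gossip N0<->N2 -> N0.N0=(dead,v1) N0.N1=(alive,v0) N0.N2=(alive,v0) N0.N3=(alive,v0) | N2.N0=(dead,v1) N2.N1=(alive,v0) N2.N2=(alive,v0) N2.N3=(alive,v0)
Op 4: N2 marks N2=suspect -> (suspect,v1)
Op 5: gossip N3<->N2 -> N3.N0=(dead,v1) N3.N1=(alive,v0) N3.N2=(suspect,v1) N3.N3=(alive,v0) | N2.N0=(dead,v1) N2.N1=(alive,v0) N2.N2=(suspect,v1) N2.N3=(alive,v0)
Op 6: N1 marks N3=suspect -> (suspect,v1)
Op 7: N2 marks N0=suspect -> (suspect,v2)
Op 8: gossip N0<->N2 -> N0.N0=(suspect,v2) N0.N1=(alive,v0) N0.N2=(suspect,v1) N0.N3=(alive,v0) | N2.N0=(suspect,v2) N2.N1=(alive,v0) N2.N2=(suspect,v1) N2.N3=(alive,v0)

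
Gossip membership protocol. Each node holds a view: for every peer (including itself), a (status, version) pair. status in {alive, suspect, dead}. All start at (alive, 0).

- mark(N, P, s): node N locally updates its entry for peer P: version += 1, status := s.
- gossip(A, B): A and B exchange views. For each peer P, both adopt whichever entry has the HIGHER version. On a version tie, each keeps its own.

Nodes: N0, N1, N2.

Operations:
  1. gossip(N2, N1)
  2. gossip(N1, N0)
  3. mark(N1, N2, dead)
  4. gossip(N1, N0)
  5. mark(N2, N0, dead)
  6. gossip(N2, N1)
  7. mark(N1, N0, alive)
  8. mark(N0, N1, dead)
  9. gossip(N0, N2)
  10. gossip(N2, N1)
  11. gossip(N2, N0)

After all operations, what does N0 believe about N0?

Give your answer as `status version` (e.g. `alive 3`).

Answer: alive 2

Derivation:
Op 1: gossip N2<->N1 -> N2.N0=(alive,v0) N2.N1=(alive,v0) N2.N2=(alive,v0) | N1.N0=(alive,v0) N1.N1=(alive,v0) N1.N2=(alive,v0)
Op 2: gossip N1<->N0 -> N1.N0=(alive,v0) N1.N1=(alive,v0) N1.N2=(alive,v0) | N0.N0=(alive,v0) N0.N1=(alive,v0) N0.N2=(alive,v0)
Op 3: N1 marks N2=dead -> (dead,v1)
Op 4: gossip N1<->N0 -> N1.N0=(alive,v0) N1.N1=(alive,v0) N1.N2=(dead,v1) | N0.N0=(alive,v0) N0.N1=(alive,v0) N0.N2=(dead,v1)
Op 5: N2 marks N0=dead -> (dead,v1)
Op 6: gossip N2<->N1 -> N2.N0=(dead,v1) N2.N1=(alive,v0) N2.N2=(dead,v1) | N1.N0=(dead,v1) N1.N1=(alive,v0) N1.N2=(dead,v1)
Op 7: N1 marks N0=alive -> (alive,v2)
Op 8: N0 marks N1=dead -> (dead,v1)
Op 9: gossip N0<->N2 -> N0.N0=(dead,v1) N0.N1=(dead,v1) N0.N2=(dead,v1) | N2.N0=(dead,v1) N2.N1=(dead,v1) N2.N2=(dead,v1)
Op 10: gossip N2<->N1 -> N2.N0=(alive,v2) N2.N1=(dead,v1) N2.N2=(dead,v1) | N1.N0=(alive,v2) N1.N1=(dead,v1) N1.N2=(dead,v1)
Op 11: gossip N2<->N0 -> N2.N0=(alive,v2) N2.N1=(dead,v1) N2.N2=(dead,v1) | N0.N0=(alive,v2) N0.N1=(dead,v1) N0.N2=(dead,v1)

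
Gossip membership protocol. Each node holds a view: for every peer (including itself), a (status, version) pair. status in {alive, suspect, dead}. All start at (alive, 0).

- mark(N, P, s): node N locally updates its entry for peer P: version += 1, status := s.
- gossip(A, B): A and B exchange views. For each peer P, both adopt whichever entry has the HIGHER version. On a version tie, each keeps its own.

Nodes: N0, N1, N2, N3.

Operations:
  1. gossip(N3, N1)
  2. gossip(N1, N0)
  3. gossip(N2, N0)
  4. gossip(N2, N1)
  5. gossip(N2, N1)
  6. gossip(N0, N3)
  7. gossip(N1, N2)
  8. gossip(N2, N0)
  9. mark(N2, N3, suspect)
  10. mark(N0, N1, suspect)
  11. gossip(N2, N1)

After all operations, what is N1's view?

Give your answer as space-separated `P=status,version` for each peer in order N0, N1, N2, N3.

Answer: N0=alive,0 N1=alive,0 N2=alive,0 N3=suspect,1

Derivation:
Op 1: gossip N3<->N1 -> N3.N0=(alive,v0) N3.N1=(alive,v0) N3.N2=(alive,v0) N3.N3=(alive,v0) | N1.N0=(alive,v0) N1.N1=(alive,v0) N1.N2=(alive,v0) N1.N3=(alive,v0)
Op 2: gossip N1<->N0 -> N1.N0=(alive,v0) N1.N1=(alive,v0) N1.N2=(alive,v0) N1.N3=(alive,v0) | N0.N0=(alive,v0) N0.N1=(alive,v0) N0.N2=(alive,v0) N0.N3=(alive,v0)
Op 3: gossip N2<->N0 -> N2.N0=(alive,v0) N2.N1=(alive,v0) N2.N2=(alive,v0) N2.N3=(alive,v0) | N0.N0=(alive,v0) N0.N1=(alive,v0) N0.N2=(alive,v0) N0.N3=(alive,v0)
Op 4: gossip N2<->N1 -> N2.N0=(alive,v0) N2.N1=(alive,v0) N2.N2=(alive,v0) N2.N3=(alive,v0) | N1.N0=(alive,v0) N1.N1=(alive,v0) N1.N2=(alive,v0) N1.N3=(alive,v0)
Op 5: gossip N2<->N1 -> N2.N0=(alive,v0) N2.N1=(alive,v0) N2.N2=(alive,v0) N2.N3=(alive,v0) | N1.N0=(alive,v0) N1.N1=(alive,v0) N1.N2=(alive,v0) N1.N3=(alive,v0)
Op 6: gossip N0<->N3 -> N0.N0=(alive,v0) N0.N1=(alive,v0) N0.N2=(alive,v0) N0.N3=(alive,v0) | N3.N0=(alive,v0) N3.N1=(alive,v0) N3.N2=(alive,v0) N3.N3=(alive,v0)
Op 7: gossip N1<->N2 -> N1.N0=(alive,v0) N1.N1=(alive,v0) N1.N2=(alive,v0) N1.N3=(alive,v0) | N2.N0=(alive,v0) N2.N1=(alive,v0) N2.N2=(alive,v0) N2.N3=(alive,v0)
Op 8: gossip N2<->N0 -> N2.N0=(alive,v0) N2.N1=(alive,v0) N2.N2=(alive,v0) N2.N3=(alive,v0) | N0.N0=(alive,v0) N0.N1=(alive,v0) N0.N2=(alive,v0) N0.N3=(alive,v0)
Op 9: N2 marks N3=suspect -> (suspect,v1)
Op 10: N0 marks N1=suspect -> (suspect,v1)
Op 11: gossip N2<->N1 -> N2.N0=(alive,v0) N2.N1=(alive,v0) N2.N2=(alive,v0) N2.N3=(suspect,v1) | N1.N0=(alive,v0) N1.N1=(alive,v0) N1.N2=(alive,v0) N1.N3=(suspect,v1)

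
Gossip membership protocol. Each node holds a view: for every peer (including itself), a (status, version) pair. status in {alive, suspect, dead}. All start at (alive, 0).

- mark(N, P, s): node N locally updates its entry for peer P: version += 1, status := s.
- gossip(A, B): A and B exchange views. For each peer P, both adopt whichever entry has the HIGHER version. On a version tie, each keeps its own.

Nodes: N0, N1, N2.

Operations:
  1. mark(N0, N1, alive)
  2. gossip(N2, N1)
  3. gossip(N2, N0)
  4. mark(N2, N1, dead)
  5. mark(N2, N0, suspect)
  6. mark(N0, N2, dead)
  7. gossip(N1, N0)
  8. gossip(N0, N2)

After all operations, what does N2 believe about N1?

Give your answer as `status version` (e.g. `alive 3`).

Op 1: N0 marks N1=alive -> (alive,v1)
Op 2: gossip N2<->N1 -> N2.N0=(alive,v0) N2.N1=(alive,v0) N2.N2=(alive,v0) | N1.N0=(alive,v0) N1.N1=(alive,v0) N1.N2=(alive,v0)
Op 3: gossip N2<->N0 -> N2.N0=(alive,v0) N2.N1=(alive,v1) N2.N2=(alive,v0) | N0.N0=(alive,v0) N0.N1=(alive,v1) N0.N2=(alive,v0)
Op 4: N2 marks N1=dead -> (dead,v2)
Op 5: N2 marks N0=suspect -> (suspect,v1)
Op 6: N0 marks N2=dead -> (dead,v1)
Op 7: gossip N1<->N0 -> N1.N0=(alive,v0) N1.N1=(alive,v1) N1.N2=(dead,v1) | N0.N0=(alive,v0) N0.N1=(alive,v1) N0.N2=(dead,v1)
Op 8: gossip N0<->N2 -> N0.N0=(suspect,v1) N0.N1=(dead,v2) N0.N2=(dead,v1) | N2.N0=(suspect,v1) N2.N1=(dead,v2) N2.N2=(dead,v1)

Answer: dead 2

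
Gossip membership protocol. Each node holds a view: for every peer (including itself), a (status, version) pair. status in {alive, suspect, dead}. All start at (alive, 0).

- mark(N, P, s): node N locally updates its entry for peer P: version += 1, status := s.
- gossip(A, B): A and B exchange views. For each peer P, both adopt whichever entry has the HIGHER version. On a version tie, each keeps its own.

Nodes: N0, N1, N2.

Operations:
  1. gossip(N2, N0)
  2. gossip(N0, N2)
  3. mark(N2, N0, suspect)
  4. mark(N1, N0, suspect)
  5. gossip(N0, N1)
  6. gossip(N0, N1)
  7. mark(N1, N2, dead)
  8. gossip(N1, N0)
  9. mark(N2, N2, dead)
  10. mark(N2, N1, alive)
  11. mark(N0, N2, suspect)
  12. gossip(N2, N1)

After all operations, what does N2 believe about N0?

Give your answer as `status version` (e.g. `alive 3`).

Op 1: gossip N2<->N0 -> N2.N0=(alive,v0) N2.N1=(alive,v0) N2.N2=(alive,v0) | N0.N0=(alive,v0) N0.N1=(alive,v0) N0.N2=(alive,v0)
Op 2: gossip N0<->N2 -> N0.N0=(alive,v0) N0.N1=(alive,v0) N0.N2=(alive,v0) | N2.N0=(alive,v0) N2.N1=(alive,v0) N2.N2=(alive,v0)
Op 3: N2 marks N0=suspect -> (suspect,v1)
Op 4: N1 marks N0=suspect -> (suspect,v1)
Op 5: gossip N0<->N1 -> N0.N0=(suspect,v1) N0.N1=(alive,v0) N0.N2=(alive,v0) | N1.N0=(suspect,v1) N1.N1=(alive,v0) N1.N2=(alive,v0)
Op 6: gossip N0<->N1 -> N0.N0=(suspect,v1) N0.N1=(alive,v0) N0.N2=(alive,v0) | N1.N0=(suspect,v1) N1.N1=(alive,v0) N1.N2=(alive,v0)
Op 7: N1 marks N2=dead -> (dead,v1)
Op 8: gossip N1<->N0 -> N1.N0=(suspect,v1) N1.N1=(alive,v0) N1.N2=(dead,v1) | N0.N0=(suspect,v1) N0.N1=(alive,v0) N0.N2=(dead,v1)
Op 9: N2 marks N2=dead -> (dead,v1)
Op 10: N2 marks N1=alive -> (alive,v1)
Op 11: N0 marks N2=suspect -> (suspect,v2)
Op 12: gossip N2<->N1 -> N2.N0=(suspect,v1) N2.N1=(alive,v1) N2.N2=(dead,v1) | N1.N0=(suspect,v1) N1.N1=(alive,v1) N1.N2=(dead,v1)

Answer: suspect 1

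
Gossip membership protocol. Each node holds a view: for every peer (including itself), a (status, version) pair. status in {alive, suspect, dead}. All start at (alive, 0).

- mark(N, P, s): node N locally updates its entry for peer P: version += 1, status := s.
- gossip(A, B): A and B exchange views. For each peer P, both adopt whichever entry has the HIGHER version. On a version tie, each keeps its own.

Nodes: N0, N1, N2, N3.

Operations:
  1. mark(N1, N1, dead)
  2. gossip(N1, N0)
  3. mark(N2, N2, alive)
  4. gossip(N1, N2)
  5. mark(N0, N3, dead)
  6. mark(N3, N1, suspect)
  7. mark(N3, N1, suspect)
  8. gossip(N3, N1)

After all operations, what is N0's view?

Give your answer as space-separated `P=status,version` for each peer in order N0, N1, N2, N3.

Op 1: N1 marks N1=dead -> (dead,v1)
Op 2: gossip N1<->N0 -> N1.N0=(alive,v0) N1.N1=(dead,v1) N1.N2=(alive,v0) N1.N3=(alive,v0) | N0.N0=(alive,v0) N0.N1=(dead,v1) N0.N2=(alive,v0) N0.N3=(alive,v0)
Op 3: N2 marks N2=alive -> (alive,v1)
Op 4: gossip N1<->N2 -> N1.N0=(alive,v0) N1.N1=(dead,v1) N1.N2=(alive,v1) N1.N3=(alive,v0) | N2.N0=(alive,v0) N2.N1=(dead,v1) N2.N2=(alive,v1) N2.N3=(alive,v0)
Op 5: N0 marks N3=dead -> (dead,v1)
Op 6: N3 marks N1=suspect -> (suspect,v1)
Op 7: N3 marks N1=suspect -> (suspect,v2)
Op 8: gossip N3<->N1 -> N3.N0=(alive,v0) N3.N1=(suspect,v2) N3.N2=(alive,v1) N3.N3=(alive,v0) | N1.N0=(alive,v0) N1.N1=(suspect,v2) N1.N2=(alive,v1) N1.N3=(alive,v0)

Answer: N0=alive,0 N1=dead,1 N2=alive,0 N3=dead,1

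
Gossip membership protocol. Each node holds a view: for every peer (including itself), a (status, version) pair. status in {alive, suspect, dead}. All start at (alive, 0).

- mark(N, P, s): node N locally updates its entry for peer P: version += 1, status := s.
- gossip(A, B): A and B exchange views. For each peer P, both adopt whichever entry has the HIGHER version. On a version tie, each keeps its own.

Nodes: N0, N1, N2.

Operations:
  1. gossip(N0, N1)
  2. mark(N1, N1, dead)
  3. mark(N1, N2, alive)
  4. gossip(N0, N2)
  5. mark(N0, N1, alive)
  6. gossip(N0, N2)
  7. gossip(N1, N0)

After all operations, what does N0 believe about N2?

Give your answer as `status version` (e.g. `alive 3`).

Answer: alive 1

Derivation:
Op 1: gossip N0<->N1 -> N0.N0=(alive,v0) N0.N1=(alive,v0) N0.N2=(alive,v0) | N1.N0=(alive,v0) N1.N1=(alive,v0) N1.N2=(alive,v0)
Op 2: N1 marks N1=dead -> (dead,v1)
Op 3: N1 marks N2=alive -> (alive,v1)
Op 4: gossip N0<->N2 -> N0.N0=(alive,v0) N0.N1=(alive,v0) N0.N2=(alive,v0) | N2.N0=(alive,v0) N2.N1=(alive,v0) N2.N2=(alive,v0)
Op 5: N0 marks N1=alive -> (alive,v1)
Op 6: gossip N0<->N2 -> N0.N0=(alive,v0) N0.N1=(alive,v1) N0.N2=(alive,v0) | N2.N0=(alive,v0) N2.N1=(alive,v1) N2.N2=(alive,v0)
Op 7: gossip N1<->N0 -> N1.N0=(alive,v0) N1.N1=(dead,v1) N1.N2=(alive,v1) | N0.N0=(alive,v0) N0.N1=(alive,v1) N0.N2=(alive,v1)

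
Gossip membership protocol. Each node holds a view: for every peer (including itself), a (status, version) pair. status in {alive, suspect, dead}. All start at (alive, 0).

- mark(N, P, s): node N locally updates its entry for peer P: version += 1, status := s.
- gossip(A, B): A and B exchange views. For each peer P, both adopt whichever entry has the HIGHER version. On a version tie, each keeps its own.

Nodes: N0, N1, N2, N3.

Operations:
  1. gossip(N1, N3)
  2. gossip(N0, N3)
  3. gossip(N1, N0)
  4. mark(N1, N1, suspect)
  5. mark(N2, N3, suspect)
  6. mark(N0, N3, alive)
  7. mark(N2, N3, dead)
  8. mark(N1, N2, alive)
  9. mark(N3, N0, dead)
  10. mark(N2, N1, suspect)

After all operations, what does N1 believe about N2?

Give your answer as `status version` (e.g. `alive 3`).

Answer: alive 1

Derivation:
Op 1: gossip N1<->N3 -> N1.N0=(alive,v0) N1.N1=(alive,v0) N1.N2=(alive,v0) N1.N3=(alive,v0) | N3.N0=(alive,v0) N3.N1=(alive,v0) N3.N2=(alive,v0) N3.N3=(alive,v0)
Op 2: gossip N0<->N3 -> N0.N0=(alive,v0) N0.N1=(alive,v0) N0.N2=(alive,v0) N0.N3=(alive,v0) | N3.N0=(alive,v0) N3.N1=(alive,v0) N3.N2=(alive,v0) N3.N3=(alive,v0)
Op 3: gossip N1<->N0 -> N1.N0=(alive,v0) N1.N1=(alive,v0) N1.N2=(alive,v0) N1.N3=(alive,v0) | N0.N0=(alive,v0) N0.N1=(alive,v0) N0.N2=(alive,v0) N0.N3=(alive,v0)
Op 4: N1 marks N1=suspect -> (suspect,v1)
Op 5: N2 marks N3=suspect -> (suspect,v1)
Op 6: N0 marks N3=alive -> (alive,v1)
Op 7: N2 marks N3=dead -> (dead,v2)
Op 8: N1 marks N2=alive -> (alive,v1)
Op 9: N3 marks N0=dead -> (dead,v1)
Op 10: N2 marks N1=suspect -> (suspect,v1)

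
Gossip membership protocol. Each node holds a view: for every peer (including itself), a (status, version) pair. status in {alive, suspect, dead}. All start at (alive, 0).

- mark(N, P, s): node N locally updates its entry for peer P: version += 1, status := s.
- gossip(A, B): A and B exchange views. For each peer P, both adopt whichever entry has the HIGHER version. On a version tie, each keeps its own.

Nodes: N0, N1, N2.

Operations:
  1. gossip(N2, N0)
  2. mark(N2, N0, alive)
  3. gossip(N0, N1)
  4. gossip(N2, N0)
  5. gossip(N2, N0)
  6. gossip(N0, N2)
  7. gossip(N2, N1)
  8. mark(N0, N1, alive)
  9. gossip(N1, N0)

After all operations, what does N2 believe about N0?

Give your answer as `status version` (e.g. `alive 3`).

Op 1: gossip N2<->N0 -> N2.N0=(alive,v0) N2.N1=(alive,v0) N2.N2=(alive,v0) | N0.N0=(alive,v0) N0.N1=(alive,v0) N0.N2=(alive,v0)
Op 2: N2 marks N0=alive -> (alive,v1)
Op 3: gossip N0<->N1 -> N0.N0=(alive,v0) N0.N1=(alive,v0) N0.N2=(alive,v0) | N1.N0=(alive,v0) N1.N1=(alive,v0) N1.N2=(alive,v0)
Op 4: gossip N2<->N0 -> N2.N0=(alive,v1) N2.N1=(alive,v0) N2.N2=(alive,v0) | N0.N0=(alive,v1) N0.N1=(alive,v0) N0.N2=(alive,v0)
Op 5: gossip N2<->N0 -> N2.N0=(alive,v1) N2.N1=(alive,v0) N2.N2=(alive,v0) | N0.N0=(alive,v1) N0.N1=(alive,v0) N0.N2=(alive,v0)
Op 6: gossip N0<->N2 -> N0.N0=(alive,v1) N0.N1=(alive,v0) N0.N2=(alive,v0) | N2.N0=(alive,v1) N2.N1=(alive,v0) N2.N2=(alive,v0)
Op 7: gossip N2<->N1 -> N2.N0=(alive,v1) N2.N1=(alive,v0) N2.N2=(alive,v0) | N1.N0=(alive,v1) N1.N1=(alive,v0) N1.N2=(alive,v0)
Op 8: N0 marks N1=alive -> (alive,v1)
Op 9: gossip N1<->N0 -> N1.N0=(alive,v1) N1.N1=(alive,v1) N1.N2=(alive,v0) | N0.N0=(alive,v1) N0.N1=(alive,v1) N0.N2=(alive,v0)

Answer: alive 1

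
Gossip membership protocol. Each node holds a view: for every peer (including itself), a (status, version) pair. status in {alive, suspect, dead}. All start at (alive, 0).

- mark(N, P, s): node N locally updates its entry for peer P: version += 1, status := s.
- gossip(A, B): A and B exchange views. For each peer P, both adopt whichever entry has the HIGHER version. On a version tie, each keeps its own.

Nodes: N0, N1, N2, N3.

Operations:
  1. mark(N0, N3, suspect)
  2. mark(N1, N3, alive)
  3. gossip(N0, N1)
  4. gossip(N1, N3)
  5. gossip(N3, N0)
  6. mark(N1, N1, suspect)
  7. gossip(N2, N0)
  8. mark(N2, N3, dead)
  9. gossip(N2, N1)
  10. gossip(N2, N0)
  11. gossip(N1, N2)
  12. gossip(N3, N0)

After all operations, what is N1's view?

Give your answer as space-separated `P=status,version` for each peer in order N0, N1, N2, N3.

Answer: N0=alive,0 N1=suspect,1 N2=alive,0 N3=dead,2

Derivation:
Op 1: N0 marks N3=suspect -> (suspect,v1)
Op 2: N1 marks N3=alive -> (alive,v1)
Op 3: gossip N0<->N1 -> N0.N0=(alive,v0) N0.N1=(alive,v0) N0.N2=(alive,v0) N0.N3=(suspect,v1) | N1.N0=(alive,v0) N1.N1=(alive,v0) N1.N2=(alive,v0) N1.N3=(alive,v1)
Op 4: gossip N1<->N3 -> N1.N0=(alive,v0) N1.N1=(alive,v0) N1.N2=(alive,v0) N1.N3=(alive,v1) | N3.N0=(alive,v0) N3.N1=(alive,v0) N3.N2=(alive,v0) N3.N3=(alive,v1)
Op 5: gossip N3<->N0 -> N3.N0=(alive,v0) N3.N1=(alive,v0) N3.N2=(alive,v0) N3.N3=(alive,v1) | N0.N0=(alive,v0) N0.N1=(alive,v0) N0.N2=(alive,v0) N0.N3=(suspect,v1)
Op 6: N1 marks N1=suspect -> (suspect,v1)
Op 7: gossip N2<->N0 -> N2.N0=(alive,v0) N2.N1=(alive,v0) N2.N2=(alive,v0) N2.N3=(suspect,v1) | N0.N0=(alive,v0) N0.N1=(alive,v0) N0.N2=(alive,v0) N0.N3=(suspect,v1)
Op 8: N2 marks N3=dead -> (dead,v2)
Op 9: gossip N2<->N1 -> N2.N0=(alive,v0) N2.N1=(suspect,v1) N2.N2=(alive,v0) N2.N3=(dead,v2) | N1.N0=(alive,v0) N1.N1=(suspect,v1) N1.N2=(alive,v0) N1.N3=(dead,v2)
Op 10: gossip N2<->N0 -> N2.N0=(alive,v0) N2.N1=(suspect,v1) N2.N2=(alive,v0) N2.N3=(dead,v2) | N0.N0=(alive,v0) N0.N1=(suspect,v1) N0.N2=(alive,v0) N0.N3=(dead,v2)
Op 11: gossip N1<->N2 -> N1.N0=(alive,v0) N1.N1=(suspect,v1) N1.N2=(alive,v0) N1.N3=(dead,v2) | N2.N0=(alive,v0) N2.N1=(suspect,v1) N2.N2=(alive,v0) N2.N3=(dead,v2)
Op 12: gossip N3<->N0 -> N3.N0=(alive,v0) N3.N1=(suspect,v1) N3.N2=(alive,v0) N3.N3=(dead,v2) | N0.N0=(alive,v0) N0.N1=(suspect,v1) N0.N2=(alive,v0) N0.N3=(dead,v2)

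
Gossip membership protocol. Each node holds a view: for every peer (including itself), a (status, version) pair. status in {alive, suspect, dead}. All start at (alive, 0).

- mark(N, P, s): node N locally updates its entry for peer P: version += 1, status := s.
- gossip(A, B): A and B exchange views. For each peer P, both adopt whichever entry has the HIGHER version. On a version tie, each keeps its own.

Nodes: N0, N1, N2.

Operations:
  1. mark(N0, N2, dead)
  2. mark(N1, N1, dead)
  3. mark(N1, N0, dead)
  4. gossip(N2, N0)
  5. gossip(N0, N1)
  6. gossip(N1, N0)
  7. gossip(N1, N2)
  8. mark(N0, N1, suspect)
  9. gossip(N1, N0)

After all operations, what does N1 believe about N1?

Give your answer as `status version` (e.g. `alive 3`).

Answer: suspect 2

Derivation:
Op 1: N0 marks N2=dead -> (dead,v1)
Op 2: N1 marks N1=dead -> (dead,v1)
Op 3: N1 marks N0=dead -> (dead,v1)
Op 4: gossip N2<->N0 -> N2.N0=(alive,v0) N2.N1=(alive,v0) N2.N2=(dead,v1) | N0.N0=(alive,v0) N0.N1=(alive,v0) N0.N2=(dead,v1)
Op 5: gossip N0<->N1 -> N0.N0=(dead,v1) N0.N1=(dead,v1) N0.N2=(dead,v1) | N1.N0=(dead,v1) N1.N1=(dead,v1) N1.N2=(dead,v1)
Op 6: gossip N1<->N0 -> N1.N0=(dead,v1) N1.N1=(dead,v1) N1.N2=(dead,v1) | N0.N0=(dead,v1) N0.N1=(dead,v1) N0.N2=(dead,v1)
Op 7: gossip N1<->N2 -> N1.N0=(dead,v1) N1.N1=(dead,v1) N1.N2=(dead,v1) | N2.N0=(dead,v1) N2.N1=(dead,v1) N2.N2=(dead,v1)
Op 8: N0 marks N1=suspect -> (suspect,v2)
Op 9: gossip N1<->N0 -> N1.N0=(dead,v1) N1.N1=(suspect,v2) N1.N2=(dead,v1) | N0.N0=(dead,v1) N0.N1=(suspect,v2) N0.N2=(dead,v1)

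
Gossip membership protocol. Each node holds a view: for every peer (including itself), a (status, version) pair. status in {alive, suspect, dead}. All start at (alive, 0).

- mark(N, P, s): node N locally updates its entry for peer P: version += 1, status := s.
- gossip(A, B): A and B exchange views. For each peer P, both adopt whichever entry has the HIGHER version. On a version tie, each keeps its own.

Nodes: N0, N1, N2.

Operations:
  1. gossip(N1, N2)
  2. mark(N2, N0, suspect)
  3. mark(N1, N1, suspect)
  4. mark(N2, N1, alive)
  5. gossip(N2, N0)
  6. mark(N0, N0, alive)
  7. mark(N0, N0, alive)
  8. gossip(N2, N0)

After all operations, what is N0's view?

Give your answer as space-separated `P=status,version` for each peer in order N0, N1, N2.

Answer: N0=alive,3 N1=alive,1 N2=alive,0

Derivation:
Op 1: gossip N1<->N2 -> N1.N0=(alive,v0) N1.N1=(alive,v0) N1.N2=(alive,v0) | N2.N0=(alive,v0) N2.N1=(alive,v0) N2.N2=(alive,v0)
Op 2: N2 marks N0=suspect -> (suspect,v1)
Op 3: N1 marks N1=suspect -> (suspect,v1)
Op 4: N2 marks N1=alive -> (alive,v1)
Op 5: gossip N2<->N0 -> N2.N0=(suspect,v1) N2.N1=(alive,v1) N2.N2=(alive,v0) | N0.N0=(suspect,v1) N0.N1=(alive,v1) N0.N2=(alive,v0)
Op 6: N0 marks N0=alive -> (alive,v2)
Op 7: N0 marks N0=alive -> (alive,v3)
Op 8: gossip N2<->N0 -> N2.N0=(alive,v3) N2.N1=(alive,v1) N2.N2=(alive,v0) | N0.N0=(alive,v3) N0.N1=(alive,v1) N0.N2=(alive,v0)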